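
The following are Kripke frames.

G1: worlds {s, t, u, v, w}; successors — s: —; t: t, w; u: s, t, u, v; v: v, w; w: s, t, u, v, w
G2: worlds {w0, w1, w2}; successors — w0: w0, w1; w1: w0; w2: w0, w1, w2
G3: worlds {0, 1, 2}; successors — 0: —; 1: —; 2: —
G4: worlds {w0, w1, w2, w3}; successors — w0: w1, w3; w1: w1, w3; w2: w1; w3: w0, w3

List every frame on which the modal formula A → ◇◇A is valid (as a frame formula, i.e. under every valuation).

G2

Frame correspondent (Sahlqvist): ∀x ∃w (x = w ∧ xR²w) — i.e. a generalized confluence (Geach) condition.
G1: fails — at s but no w* with s=w* and sR²w*.
G2: satisfies the condition.
G3: fails — at 0 but no w with 0=w and 0R²w.
G4: fails — at w2 but no w with w2=w and w2R²w.
Valid on: G2.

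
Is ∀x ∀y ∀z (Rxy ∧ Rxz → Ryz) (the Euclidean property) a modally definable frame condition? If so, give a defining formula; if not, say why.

The condition is the Euclidean property. A defining modal formula is ◇q → □◇q.
Suppose ◇q→□◇q is valid. Take Rxy, Rxz and set V(q)={y}. Then ◇q at x, so □◇q at x, so ◇q at z, so some w with Rzw has q; w=y, i.e. Rzy. By symmetry of the argument, Ryz.

Yes — defined by ◇q → □◇q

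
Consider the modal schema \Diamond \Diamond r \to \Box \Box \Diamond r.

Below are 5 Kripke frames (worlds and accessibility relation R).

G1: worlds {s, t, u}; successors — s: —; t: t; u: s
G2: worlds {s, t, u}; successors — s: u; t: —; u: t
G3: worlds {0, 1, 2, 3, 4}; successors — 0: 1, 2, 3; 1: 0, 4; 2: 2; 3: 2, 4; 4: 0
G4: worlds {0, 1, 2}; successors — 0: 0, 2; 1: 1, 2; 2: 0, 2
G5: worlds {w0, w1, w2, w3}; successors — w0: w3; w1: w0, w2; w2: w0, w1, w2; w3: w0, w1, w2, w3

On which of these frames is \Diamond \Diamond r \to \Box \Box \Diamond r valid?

Frame correspondent (Sahlqvist): \forall x \forall y \forall z ((x R^2 y \wedge x R^2 z) \to \exists w (y = w \wedge zRw)) — i.e. a generalized confluence (Geach) condition.
G1: ✓.
G2: fails — sR²t, sR²t but no w with t=w and tRw.
G3: fails — 0R²0, 0R²0 but no w with 0=w and 0Rw.
G4: fails — 1R²0, 1R²1 but no w with 0=w and 1Rw.
G5: fails — w0R²w0, w0R²w0 but no w with w0=w and w0Rw.

G1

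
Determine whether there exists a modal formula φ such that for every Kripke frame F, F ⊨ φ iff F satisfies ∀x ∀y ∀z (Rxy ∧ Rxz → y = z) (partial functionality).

Yes — defined by ◇q → □q

Yes: it is partial functionality, defined by the CD schema ◇q → □q.
Suppose ◇q→□q is valid. Take Rxy, Rxz and set V(q)={y}. Then ◇q at x, so □q at x, so q at z, i.e. z=y.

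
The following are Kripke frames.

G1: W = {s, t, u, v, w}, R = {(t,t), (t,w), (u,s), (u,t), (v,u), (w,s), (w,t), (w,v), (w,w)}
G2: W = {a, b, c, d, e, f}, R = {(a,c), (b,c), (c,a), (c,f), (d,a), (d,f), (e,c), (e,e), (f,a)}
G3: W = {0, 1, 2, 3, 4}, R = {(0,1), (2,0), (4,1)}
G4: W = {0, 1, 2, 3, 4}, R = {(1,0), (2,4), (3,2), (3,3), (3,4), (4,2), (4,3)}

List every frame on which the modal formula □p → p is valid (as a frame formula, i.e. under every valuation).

none

This is the axiom for reflexivity; its first-order frame correspondent is ∀x Rxx.
G1: fails — world s does not see itself.
G2: fails — world a does not see itself.
G3: fails — world 0 does not see itself.
G4: fails — world 0 does not see itself.
Valid on no frame.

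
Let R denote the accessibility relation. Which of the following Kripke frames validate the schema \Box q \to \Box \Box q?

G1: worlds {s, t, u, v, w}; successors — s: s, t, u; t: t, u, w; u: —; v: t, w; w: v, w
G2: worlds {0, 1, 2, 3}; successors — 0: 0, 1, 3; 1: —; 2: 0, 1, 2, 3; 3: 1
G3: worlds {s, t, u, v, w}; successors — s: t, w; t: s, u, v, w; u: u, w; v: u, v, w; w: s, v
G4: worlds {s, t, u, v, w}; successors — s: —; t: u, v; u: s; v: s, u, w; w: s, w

This is the axiom for transitivity; its first-order frame correspondent is \forall x \forall y \forall z (Rxy \wedge Ryz \to Rxz).
G1: fails — Rvw and Rwv but not Rvv.
G2: ✓.
G3: fails — Ruw and Rwv but not Ruv.
G4: fails — Rtv and Rvw but not Rtw.

G2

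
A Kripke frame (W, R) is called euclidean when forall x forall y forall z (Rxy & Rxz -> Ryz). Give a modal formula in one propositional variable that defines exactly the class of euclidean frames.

◇r → □◇r

This is the Euclidean property; the standard corresponding axiom is 5: ◇r → □◇r.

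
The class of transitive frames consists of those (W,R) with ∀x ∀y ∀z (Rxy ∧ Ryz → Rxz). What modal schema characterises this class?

A defining formula is □q → □□q (the 4 axiom).
Suppose □q→□□q is valid. Take Rxy, Ryz and set V(q)={w : Rxw}. Then □q at x, so □□q at x, so □q at y, so q at z, i.e. Rxz.

□q → □□q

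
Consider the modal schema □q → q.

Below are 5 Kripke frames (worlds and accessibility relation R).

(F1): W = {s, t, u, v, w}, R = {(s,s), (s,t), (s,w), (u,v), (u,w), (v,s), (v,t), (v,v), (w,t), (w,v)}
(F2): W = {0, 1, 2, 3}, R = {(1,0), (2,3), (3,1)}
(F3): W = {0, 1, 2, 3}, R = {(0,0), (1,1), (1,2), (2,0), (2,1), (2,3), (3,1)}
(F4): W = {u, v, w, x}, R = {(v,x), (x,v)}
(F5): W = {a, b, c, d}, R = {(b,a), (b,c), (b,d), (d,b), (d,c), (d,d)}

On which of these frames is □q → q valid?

The schema corresponds to reflexivity: ∀x Rxx.
(F1): fails — world t does not see itself.
(F2): fails — world 0 does not see itself.
(F3): fails — world 2 does not see itself.
(F4): fails — world u does not see itself.
(F5): fails — world a does not see itself.

none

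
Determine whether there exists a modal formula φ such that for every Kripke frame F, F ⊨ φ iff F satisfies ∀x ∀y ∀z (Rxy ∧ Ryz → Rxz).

Yes, by □q → □□q

This is a Sahlqvist condition; the 4 axiom □q → □□q defines it.
Suppose □q→□□q is valid. Take Rxy, Ryz and set V(q)={w : Rxw}. Then □q at x, so □□q at x, so □q at y, so q at z, i.e. Rxz.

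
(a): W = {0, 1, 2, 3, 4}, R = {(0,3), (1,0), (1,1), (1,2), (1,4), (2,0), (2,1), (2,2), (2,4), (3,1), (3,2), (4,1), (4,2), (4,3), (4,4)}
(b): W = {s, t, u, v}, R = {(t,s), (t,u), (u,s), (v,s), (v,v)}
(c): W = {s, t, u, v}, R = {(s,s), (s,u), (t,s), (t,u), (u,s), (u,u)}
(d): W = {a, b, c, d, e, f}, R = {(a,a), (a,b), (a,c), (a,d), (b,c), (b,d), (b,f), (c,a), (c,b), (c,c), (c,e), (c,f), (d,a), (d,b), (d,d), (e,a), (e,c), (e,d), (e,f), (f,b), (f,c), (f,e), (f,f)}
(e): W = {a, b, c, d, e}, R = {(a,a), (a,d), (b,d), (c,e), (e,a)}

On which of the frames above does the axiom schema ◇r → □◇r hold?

(c)

Frame correspondent (Sahlqvist): ∀x ∀y ∀z (Rxy ∧ Rxz → Ryz) — i.e. the Euclidean property.
(a): fails — R03 and R03 but not R33.
(b): fails — Rts and Rts but not Rss.
(c): satisfies the condition.
(d): fails — Rab and Rab but not Rbb.
(e): fails — Rad and Raa but not Rda.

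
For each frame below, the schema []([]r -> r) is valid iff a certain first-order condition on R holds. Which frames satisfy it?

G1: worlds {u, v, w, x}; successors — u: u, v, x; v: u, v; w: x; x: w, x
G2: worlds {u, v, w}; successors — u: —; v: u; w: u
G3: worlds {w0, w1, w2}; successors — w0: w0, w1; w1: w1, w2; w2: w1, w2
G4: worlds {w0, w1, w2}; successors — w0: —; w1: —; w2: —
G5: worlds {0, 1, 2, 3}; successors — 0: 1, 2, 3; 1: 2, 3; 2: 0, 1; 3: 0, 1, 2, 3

G3, G4

The schema corresponds to shift-reflexivity: forall x forall y (Rxy -> Ryy).
G1: fails — Rxw but not Rww.
G2: fails — Rvu but not Ruu.
G3: satisfies the condition.
G4: satisfies the condition.
G5: fails — R32 but not R22.
Valid on: G3, G4.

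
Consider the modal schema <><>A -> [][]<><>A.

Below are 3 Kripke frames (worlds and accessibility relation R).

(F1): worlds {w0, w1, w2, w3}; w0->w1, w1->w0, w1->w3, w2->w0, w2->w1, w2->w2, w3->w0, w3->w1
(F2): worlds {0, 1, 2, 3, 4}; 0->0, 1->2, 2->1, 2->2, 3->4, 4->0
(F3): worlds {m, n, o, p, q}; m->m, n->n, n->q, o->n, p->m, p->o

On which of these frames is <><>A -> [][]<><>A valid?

(F2)

Frame correspondent (Sahlqvist): forall x forall y forall z ((x R^2 y & x R^2 z) -> exists w (y = w & z R^2 w)) — i.e. a generalized confluence (Geach) condition.
(F1): fails — w1R²w1, w1R²w0 but no w with w1=w and w0R²w.
(F2): satisfies the condition.
(F3): fails — nR²n, nR²q but no w with n=w and qR²w.
Valid on: (F2).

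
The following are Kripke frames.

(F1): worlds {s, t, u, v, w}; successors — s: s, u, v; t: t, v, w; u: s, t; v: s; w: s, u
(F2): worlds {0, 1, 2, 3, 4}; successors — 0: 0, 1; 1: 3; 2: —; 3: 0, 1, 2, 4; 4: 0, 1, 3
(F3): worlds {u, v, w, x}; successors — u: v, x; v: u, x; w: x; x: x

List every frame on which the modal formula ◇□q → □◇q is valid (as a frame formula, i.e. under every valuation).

(F3)

This is the axiom for convergence; its first-order frame correspondent is ∀x ∀y ∀z (Rxy ∧ Rxz → ∃w (Ryw ∧ Rzw)).
(F1): fails — Rtv and Rtt but v and t have no common successor.
(F2): fails — R00 and R01 but 0 and 1 have no common successor.
(F3): holds.
Valid on: (F3).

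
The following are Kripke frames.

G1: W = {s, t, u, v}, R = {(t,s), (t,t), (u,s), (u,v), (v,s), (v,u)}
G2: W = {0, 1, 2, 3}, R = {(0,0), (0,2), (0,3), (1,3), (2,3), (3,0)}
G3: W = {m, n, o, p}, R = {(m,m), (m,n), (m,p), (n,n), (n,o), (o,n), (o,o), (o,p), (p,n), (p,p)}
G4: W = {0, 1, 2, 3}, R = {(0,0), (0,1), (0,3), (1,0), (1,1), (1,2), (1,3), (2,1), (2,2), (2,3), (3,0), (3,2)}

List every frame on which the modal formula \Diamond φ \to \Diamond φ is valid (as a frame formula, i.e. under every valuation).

G1, G2, G3, G4

The schema corresponds to a generalized confluence (Geach) condition: \forall x \forall y (xRy \to \exists w (y = w \wedge xRw)).
G1: condition met.
G2: condition met.
G3: condition met.
G4: condition met.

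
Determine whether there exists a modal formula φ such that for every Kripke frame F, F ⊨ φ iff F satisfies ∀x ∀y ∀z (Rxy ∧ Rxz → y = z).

This is a Sahlqvist condition; the CD axiom ◇r → □r defines it.
Suppose ◇r→□r is valid. Take Rxy, Rxz and set V(r)={y}. Then ◇r at x, so □r at x, so r at z, i.e. z=y.

Yes, by ◇r → □r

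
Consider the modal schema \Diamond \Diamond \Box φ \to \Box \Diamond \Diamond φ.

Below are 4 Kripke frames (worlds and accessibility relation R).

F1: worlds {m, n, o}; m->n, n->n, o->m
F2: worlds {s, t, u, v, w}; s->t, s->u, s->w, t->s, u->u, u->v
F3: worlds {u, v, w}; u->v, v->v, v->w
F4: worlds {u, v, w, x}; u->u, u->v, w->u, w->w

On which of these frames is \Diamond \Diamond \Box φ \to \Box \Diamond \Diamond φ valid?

F1

The schema corresponds to a generalized confluence (Geach) condition: \forall x \forall y \forall z ((x R^2 y \wedge xRz) \to \exists w (yRw \wedge z R^2 w)).
F1: satisfies the condition.
F2: fails — sR²s, sRw but no w* with sRw* and wR²w*.
F3: fails — uR²w, uRv but no t with wRt and vR²t.
F4: fails — uR²u, uRv but no t with uRt and vR²t.
Valid on: F1.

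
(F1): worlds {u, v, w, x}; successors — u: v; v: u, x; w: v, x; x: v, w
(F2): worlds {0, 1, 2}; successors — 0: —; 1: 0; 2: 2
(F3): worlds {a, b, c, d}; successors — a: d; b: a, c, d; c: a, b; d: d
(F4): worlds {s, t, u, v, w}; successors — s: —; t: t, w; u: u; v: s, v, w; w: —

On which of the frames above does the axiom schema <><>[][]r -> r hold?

The schema corresponds to a generalized confluence (Geach) condition: forall x forall y (x R^2 y -> exists w (y R^2 w & x = w)).
(F1): fails — wR²u but no t with uR²t and w=t.
(F2): ✓.
(F3): fails — aR²d but no w with dR²w and a=w.
(F4): fails — tR²w but no w* with wR²w* and t=w*.
Valid on: (F2).

(F2)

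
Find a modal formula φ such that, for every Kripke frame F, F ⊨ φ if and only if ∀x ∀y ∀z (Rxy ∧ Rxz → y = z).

◇ψ → □ψ

A defining formula is ◇ψ → □ψ (the CD axiom).
Suppose ◇ψ→□ψ is valid. Take Rxy, Rxz and set V(ψ)={y}. Then ◇ψ at x, so □ψ at x, so ψ at z, i.e. z=y.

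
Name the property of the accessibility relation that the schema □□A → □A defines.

density: ∀x ∀y (Rxy → ∃z (Rxz ∧ Rzy))

Suppose □□A→□A is valid. Take Rxy and set V(A)={w : xR²w}. Then □□A at x, so □A at x, so A at y, i.e. ∃z(Rxz∧Rzy).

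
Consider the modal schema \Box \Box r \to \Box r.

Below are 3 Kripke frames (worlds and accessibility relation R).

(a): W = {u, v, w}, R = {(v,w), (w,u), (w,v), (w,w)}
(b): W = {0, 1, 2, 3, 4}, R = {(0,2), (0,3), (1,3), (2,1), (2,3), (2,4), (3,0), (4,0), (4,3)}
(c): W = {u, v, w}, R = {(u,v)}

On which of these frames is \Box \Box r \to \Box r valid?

The schema corresponds to density: \forall x \forall y (Rxy \to \exists z (Rxz \wedge Rzy)).
(a): ✓.
(b): fails — R02 but no z with R0z and Rz2.
(c): fails — Ruv but no z with Ruz and Rzv.

(a)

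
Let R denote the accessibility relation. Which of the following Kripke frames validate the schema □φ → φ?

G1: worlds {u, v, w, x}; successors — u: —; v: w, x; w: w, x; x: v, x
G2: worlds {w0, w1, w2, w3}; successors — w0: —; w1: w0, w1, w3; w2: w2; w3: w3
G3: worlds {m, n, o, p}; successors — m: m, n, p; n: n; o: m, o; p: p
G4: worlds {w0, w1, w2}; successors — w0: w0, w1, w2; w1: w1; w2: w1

The schema corresponds to reflexivity: ∀x Rxx.
G1: fails — world u does not see itself.
G2: fails — world w0 does not see itself.
G3: ✓.
G4: fails — world w2 does not see itself.
Valid on: G3.

G3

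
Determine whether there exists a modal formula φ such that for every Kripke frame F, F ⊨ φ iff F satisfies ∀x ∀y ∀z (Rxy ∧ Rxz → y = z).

Yes — defined by ◇p → □p

Yes: it is partial functionality, defined by the CD schema ◇p → □p.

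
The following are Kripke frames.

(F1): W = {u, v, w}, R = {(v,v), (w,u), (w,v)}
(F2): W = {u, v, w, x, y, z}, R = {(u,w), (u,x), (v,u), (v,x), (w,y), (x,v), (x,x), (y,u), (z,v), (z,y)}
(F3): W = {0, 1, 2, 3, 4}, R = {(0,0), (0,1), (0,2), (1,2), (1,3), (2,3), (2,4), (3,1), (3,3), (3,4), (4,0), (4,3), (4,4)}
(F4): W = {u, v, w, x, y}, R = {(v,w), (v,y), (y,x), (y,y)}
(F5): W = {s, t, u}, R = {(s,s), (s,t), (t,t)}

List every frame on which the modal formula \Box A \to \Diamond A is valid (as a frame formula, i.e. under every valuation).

The schema corresponds to seriality: \forall x \exists y Rxy.
(F1): fails — world u has no successor.
(F2): satisfies the condition.
(F3): satisfies the condition.
(F4): fails — world u has no successor.
(F5): fails — world u has no successor.

(F2), (F3)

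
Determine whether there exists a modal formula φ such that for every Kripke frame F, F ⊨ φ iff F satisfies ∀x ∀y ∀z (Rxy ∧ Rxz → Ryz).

Definable; ◇p → □◇p defines it

This is a Sahlqvist condition; the 5 axiom ◇p → □◇p defines it.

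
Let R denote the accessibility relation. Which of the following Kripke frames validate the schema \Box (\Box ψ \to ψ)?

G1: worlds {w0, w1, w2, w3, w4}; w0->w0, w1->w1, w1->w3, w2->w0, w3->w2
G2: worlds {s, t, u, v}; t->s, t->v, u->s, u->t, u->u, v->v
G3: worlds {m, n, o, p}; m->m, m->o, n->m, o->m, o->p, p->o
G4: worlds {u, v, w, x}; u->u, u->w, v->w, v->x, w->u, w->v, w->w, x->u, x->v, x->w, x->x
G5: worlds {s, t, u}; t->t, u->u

G5

Frame correspondent (Sahlqvist): \forall x \forall y (Rxy \to Ryy) — i.e. shift-reflexivity.
G1: fails — Rw3w2 but not Rw2w2.
G2: fails — Rut but not Rtt.
G3: fails — Rop but not Rpp.
G4: fails — Rwv but not Rvv.
G5: condition met.
Valid on: G5.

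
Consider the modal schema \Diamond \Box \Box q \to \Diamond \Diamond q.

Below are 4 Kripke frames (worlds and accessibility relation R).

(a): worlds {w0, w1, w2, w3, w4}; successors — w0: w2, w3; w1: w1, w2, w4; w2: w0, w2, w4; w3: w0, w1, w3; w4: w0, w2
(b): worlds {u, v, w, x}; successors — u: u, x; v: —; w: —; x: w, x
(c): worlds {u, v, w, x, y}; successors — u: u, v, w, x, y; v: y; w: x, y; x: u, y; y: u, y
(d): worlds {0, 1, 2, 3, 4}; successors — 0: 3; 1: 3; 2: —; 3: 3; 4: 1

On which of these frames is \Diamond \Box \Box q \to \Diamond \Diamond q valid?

(a), (c), (d)

This is the axiom for a generalized confluence (Geach) condition; its first-order frame correspondent is \forall x \forall y (xRy \to \exists w (y R^2 w \wedge x R^2 w)).
(a): condition met.
(b): fails — xRw but no t with wR²t and xR²t.
(c): condition met.
(d): condition met.
Valid on: (a), (c), (d).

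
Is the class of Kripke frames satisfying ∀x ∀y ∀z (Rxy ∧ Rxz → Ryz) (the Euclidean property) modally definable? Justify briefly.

Yes: it is the Euclidean property, defined by the 5 schema ◇q → □◇q.
Suppose ◇q→□◇q is valid. Take Rxy, Rxz and set V(q)={y}. Then ◇q at x, so □◇q at x, so ◇q at z, so some w with Rzw has q; w=y, i.e. Rzy. By symmetry of the argument, Ryz.

Yes — defined by ◇q → □◇q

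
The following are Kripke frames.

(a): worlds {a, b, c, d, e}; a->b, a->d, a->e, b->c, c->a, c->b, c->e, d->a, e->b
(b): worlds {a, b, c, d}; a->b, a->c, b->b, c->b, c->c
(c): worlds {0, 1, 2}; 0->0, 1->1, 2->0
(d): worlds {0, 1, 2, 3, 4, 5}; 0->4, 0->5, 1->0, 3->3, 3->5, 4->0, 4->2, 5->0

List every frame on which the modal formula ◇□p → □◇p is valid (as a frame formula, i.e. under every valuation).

The schema corresponds to convergence: ∀x ∀y ∀z (Rxy ∧ Rxz → ∃w (Ryw ∧ Rzw)).
(a): fails — Rab and Rae but b and e have no common successor.
(b): satisfies the condition.
(c): satisfies the condition.
(d): fails — R33 and R35 but 3 and 5 have no common successor.
Valid on: (b), (c).

(b), (c)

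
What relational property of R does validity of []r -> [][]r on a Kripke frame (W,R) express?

Suppose □r→□□r is valid. Take Rxy, Ryz and set V(r)={w : Rxw}. Then □r at x, so □□r at x, so □r at y, so r at z, i.e. Rxz.

transitivity: forall x forall y forall z (Rxy & Ryz -> Rxz)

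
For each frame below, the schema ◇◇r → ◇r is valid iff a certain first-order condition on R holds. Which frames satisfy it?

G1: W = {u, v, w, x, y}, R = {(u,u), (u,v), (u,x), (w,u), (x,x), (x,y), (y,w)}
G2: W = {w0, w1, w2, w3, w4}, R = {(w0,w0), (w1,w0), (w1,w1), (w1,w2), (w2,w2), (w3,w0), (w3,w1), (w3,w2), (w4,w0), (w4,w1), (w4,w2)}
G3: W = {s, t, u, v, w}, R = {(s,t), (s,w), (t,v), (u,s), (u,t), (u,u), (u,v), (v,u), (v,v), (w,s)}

This is the axiom for transitivity; its first-order frame correspondent is ∀x ∀y ∀z (Rxy ∧ Ryz → Rxz).
G1: fails — Rwu and Ruv but not Rwv.
G2: ✓.
G3: fails — Rtv and Rvu but not Rtu.

G2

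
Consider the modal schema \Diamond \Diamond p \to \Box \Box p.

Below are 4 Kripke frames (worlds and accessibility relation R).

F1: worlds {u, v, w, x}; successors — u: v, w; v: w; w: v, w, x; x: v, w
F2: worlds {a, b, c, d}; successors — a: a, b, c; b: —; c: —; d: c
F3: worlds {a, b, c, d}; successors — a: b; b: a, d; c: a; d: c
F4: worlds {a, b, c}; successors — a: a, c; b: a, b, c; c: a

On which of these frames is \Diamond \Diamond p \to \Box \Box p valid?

The schema corresponds to a generalized confluence (Geach) condition: \forall x \forall y \forall z ((x R^2 y \wedge x R^2 z) \to \exists w (y = w \wedge z = w)).
F1: fails — uR²v, uR²w but v ≠ w.
F2: fails — aR²a, aR²b but a ≠ b.
F3: fails — aR²a, aR²d but a ≠ d.
F4: fails — aR²a, aR²c but a ≠ c.

none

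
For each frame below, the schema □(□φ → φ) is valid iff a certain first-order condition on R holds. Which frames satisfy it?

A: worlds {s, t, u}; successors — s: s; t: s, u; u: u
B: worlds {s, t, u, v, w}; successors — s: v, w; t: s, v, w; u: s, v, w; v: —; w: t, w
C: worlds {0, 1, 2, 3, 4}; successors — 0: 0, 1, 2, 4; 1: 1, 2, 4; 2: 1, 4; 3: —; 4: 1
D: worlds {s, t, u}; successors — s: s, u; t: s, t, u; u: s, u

The schema corresponds to shift-reflexivity: ∀x ∀y (Rxy → Ryy).
A: satisfies the condition.
B: fails — Ruv but not Rvv.
C: fails — R02 but not R22.
D: satisfies the condition.

A, D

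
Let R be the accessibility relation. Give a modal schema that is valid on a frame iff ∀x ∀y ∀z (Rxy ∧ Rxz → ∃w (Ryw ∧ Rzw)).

◇□s → □◇s

A defining formula is ◇□s → □◇s (the .2 axiom).
Suppose ◇□s→□◇s is valid. Take Rxy, Rxz and set V(s)={w : Ryw}. Then □s at y so ◇□s at x, so □◇s at x, so ◇s at z, giving w with Rzw and Ryw.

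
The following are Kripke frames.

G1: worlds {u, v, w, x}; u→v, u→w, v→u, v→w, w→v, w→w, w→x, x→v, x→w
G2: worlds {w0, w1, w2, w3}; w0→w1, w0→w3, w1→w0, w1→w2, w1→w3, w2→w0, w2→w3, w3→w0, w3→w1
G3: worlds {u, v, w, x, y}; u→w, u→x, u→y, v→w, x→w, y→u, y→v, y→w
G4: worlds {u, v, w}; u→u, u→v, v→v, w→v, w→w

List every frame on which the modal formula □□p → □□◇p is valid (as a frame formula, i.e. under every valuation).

This is the axiom for a generalized confluence (Geach) condition; its first-order frame correspondent is ∀x ∀z (xR²z → ∃w (xR²w ∧ zRw)).
G1: ✓.
G2: ✓.
G3: fails — uR²w but no t with uR²t and wRt.
G4: ✓.

G1, G2, G4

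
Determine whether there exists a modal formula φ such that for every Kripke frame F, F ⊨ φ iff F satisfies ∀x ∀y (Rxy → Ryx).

Definable; q → □◇q defines it

The condition is symmetry. A defining modal formula is q → □◇q.
Suppose q→□◇q is valid. Take Rxy and set V(q)={x}. Then q at x, so □◇q at x, so ◇q at y, so some z with Ryz has q; z=x, i.e. Ryx.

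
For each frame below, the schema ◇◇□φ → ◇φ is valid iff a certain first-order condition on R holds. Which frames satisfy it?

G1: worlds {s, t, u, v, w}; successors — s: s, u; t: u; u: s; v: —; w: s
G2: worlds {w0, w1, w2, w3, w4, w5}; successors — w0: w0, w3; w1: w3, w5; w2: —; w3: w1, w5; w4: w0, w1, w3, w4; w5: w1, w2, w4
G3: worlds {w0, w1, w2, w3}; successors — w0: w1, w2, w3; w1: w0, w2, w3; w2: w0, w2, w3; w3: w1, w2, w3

The schema corresponds to a generalized confluence (Geach) condition: ∀x ∀y (xR²y → ∃w (yRw ∧ xRw)).
G1: condition met.
G2: fails — w0R²w3 but no w with w3Rw and w0Rw.
G3: condition met.

G1, G3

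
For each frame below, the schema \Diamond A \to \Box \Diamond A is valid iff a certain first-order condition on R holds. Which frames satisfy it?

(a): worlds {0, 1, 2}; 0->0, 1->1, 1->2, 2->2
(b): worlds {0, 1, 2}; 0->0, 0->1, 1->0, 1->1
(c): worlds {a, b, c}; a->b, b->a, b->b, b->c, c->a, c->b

The schema corresponds to the Euclidean property: \forall x \forall y \forall z (Rxy \wedge Rxz \to Ryz).
(a): fails — R12 and R11 but not R21.
(b): condition met.
(c): fails — Rbc and Rbc but not Rcc.
Valid on: (b).

(b)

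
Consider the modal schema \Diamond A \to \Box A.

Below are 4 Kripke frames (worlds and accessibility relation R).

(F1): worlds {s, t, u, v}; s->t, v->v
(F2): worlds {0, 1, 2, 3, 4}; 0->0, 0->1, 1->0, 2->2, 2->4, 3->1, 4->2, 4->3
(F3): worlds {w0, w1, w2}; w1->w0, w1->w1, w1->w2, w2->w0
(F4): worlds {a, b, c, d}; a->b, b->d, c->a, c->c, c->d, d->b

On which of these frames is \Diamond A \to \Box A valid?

(F1)

The schema corresponds to partial functionality: \forall x \forall y \forall z (Rxy \wedge Rxz \to y = z).
(F1): satisfies the condition.
(F2): fails — 0 sees both 0 and 1.
(F3): fails — w1 sees both w0 and w1.
(F4): fails — c sees both a and c.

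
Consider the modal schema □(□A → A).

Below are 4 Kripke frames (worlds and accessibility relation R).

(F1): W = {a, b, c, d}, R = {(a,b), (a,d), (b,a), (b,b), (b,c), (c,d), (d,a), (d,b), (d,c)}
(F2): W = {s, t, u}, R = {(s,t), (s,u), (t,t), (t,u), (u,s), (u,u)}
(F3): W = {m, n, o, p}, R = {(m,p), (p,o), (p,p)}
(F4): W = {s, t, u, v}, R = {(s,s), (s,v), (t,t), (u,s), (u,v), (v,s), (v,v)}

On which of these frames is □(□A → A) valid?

(F4)

This is the axiom for shift-reflexivity; its first-order frame correspondent is ∀x ∀y (Rxy → Ryy).
(F1): fails — Rbc but not Rcc.
(F2): fails — Rus but not Rss.
(F3): fails — Rpo but not Roo.
(F4): holds.
Valid on: (F4).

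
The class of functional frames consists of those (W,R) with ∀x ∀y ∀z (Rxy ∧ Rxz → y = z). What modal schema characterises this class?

This is partial functionality; the standard corresponding axiom is CD: ◇ψ → □ψ.
Suppose ◇ψ→□ψ is valid. Take Rxy, Rxz and set V(ψ)={y}. Then ◇ψ at x, so □ψ at x, so ψ at z, i.e. z=y.

◇ψ → □ψ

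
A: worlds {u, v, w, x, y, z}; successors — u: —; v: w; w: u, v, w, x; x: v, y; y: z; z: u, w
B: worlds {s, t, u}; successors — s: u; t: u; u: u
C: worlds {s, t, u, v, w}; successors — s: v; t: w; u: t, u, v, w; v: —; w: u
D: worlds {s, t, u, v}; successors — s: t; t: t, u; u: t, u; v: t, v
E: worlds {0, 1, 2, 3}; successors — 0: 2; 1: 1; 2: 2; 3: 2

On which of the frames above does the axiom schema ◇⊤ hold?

B, D, E

This is the axiom for seriality; its first-order frame correspondent is ∀x ∃y Rxy.
A: fails — world u has no successor.
B: condition met.
C: fails — world v has no successor.
D: condition met.
E: condition met.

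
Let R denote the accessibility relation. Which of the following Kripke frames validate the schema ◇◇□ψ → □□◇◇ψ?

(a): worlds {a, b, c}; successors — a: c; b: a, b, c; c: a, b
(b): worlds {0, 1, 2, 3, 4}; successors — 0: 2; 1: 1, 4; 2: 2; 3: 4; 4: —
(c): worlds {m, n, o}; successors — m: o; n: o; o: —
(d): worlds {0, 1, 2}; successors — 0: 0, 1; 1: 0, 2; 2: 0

(c), (d)

This is the axiom for a generalized confluence (Geach) condition; its first-order frame correspondent is ∀x ∀y ∀z ((xR²y ∧ xR²z) → ∃w (yRw ∧ zR²w)).
(a): fails — aR²a, aR²a but no w with aRw and aR²w.
(b): fails — 1R²1, 1R²4 but no w with 1Rw and 4R²w.
(c): ✓.
(d): ✓.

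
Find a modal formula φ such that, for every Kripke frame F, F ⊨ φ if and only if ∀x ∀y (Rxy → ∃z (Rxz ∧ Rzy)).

□□q → □q

This is density; the standard corresponding axiom is C4: □□q → □q.
Suppose □□q→□q is valid. Take Rxy and set V(q)={w : xR²w}. Then □□q at x, so □q at x, so q at y, i.e. ∃z(Rxz∧Rzy).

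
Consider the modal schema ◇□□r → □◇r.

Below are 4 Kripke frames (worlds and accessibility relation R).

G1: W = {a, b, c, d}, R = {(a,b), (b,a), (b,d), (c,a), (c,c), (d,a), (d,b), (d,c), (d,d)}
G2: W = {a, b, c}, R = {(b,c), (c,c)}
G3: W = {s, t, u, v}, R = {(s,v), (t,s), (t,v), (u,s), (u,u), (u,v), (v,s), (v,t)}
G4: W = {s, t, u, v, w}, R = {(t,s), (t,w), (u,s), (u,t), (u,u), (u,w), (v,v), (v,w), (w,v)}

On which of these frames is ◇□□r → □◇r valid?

G2

Frame correspondent (Sahlqvist): ∀x ∀y ∀z ((xRy ∧ xRz) → ∃w (yR²w ∧ zRw)) — i.e. a generalized confluence (Geach) condition.
G1: fails — bRa, bRa but no w with aR²w and aRw.
G2: satisfies the condition.
G3: fails — tRs, tRs but no w with sR²w and sRw.
G4: fails — tRs, tRs but no w* with sR²w* and sRw*.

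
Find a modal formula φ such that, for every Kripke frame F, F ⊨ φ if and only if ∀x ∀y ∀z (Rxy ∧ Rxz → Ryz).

The condition is the Euclidean property. The 5 schema ◇p → □◇p defines it.
Suppose ◇p→□◇p is valid. Take Rxy, Rxz and set V(p)={y}. Then ◇p at x, so □◇p at x, so ◇p at z, so some w with Rzw has p; w=y, i.e. Rzy. By symmetry of the argument, Ryz.

◇p → □◇p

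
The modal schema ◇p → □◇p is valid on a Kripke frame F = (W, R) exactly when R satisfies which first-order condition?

the Euclidean property

Suppose ◇p→□◇p is valid. Take Rxy, Rxz and set V(p)={y}. Then ◇p at x, so □◇p at x, so ◇p at z, so some w with Rzw has p; w=y, i.e. Rzy. By symmetry of the argument, Ryz.
Conversely, on a frame with the Euclidean property the schema holds at every world under every valuation.
Frame condition: ∀x ∀y ∀z (Rxy ∧ Rxz → Ryz).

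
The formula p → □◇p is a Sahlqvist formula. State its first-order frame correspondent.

Symmetry

This schema is the B axiom.
Its frame correspondent is symmetry — ∀x ∀y (Rxy → Ryx).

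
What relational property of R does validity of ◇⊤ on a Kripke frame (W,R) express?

This is a form of the D axiom.
It corresponds to seriality: ∀x ∃y Rxy.

seriality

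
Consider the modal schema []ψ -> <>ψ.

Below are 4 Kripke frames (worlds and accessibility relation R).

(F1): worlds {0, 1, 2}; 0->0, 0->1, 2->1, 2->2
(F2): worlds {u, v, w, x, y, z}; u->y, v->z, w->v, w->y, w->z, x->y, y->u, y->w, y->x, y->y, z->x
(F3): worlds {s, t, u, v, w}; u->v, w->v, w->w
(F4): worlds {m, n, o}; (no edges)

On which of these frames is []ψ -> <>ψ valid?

The schema corresponds to seriality: forall x exists y Rxy.
(F1): fails — world 1 has no successor.
(F2): satisfies the condition.
(F3): fails — world s has no successor.
(F4): fails — world m has no successor.

(F2)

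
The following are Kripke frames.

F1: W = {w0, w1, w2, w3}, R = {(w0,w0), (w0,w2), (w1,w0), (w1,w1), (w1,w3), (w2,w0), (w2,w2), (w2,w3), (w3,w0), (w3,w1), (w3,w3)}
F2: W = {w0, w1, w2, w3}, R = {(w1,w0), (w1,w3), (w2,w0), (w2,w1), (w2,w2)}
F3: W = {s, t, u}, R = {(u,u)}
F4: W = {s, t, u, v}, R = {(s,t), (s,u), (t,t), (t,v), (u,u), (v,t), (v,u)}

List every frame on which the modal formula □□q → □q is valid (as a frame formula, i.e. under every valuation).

F1, F3, F4

Frame correspondent (Sahlqvist): ∀x ∀y (Rxy → ∃z (Rxz ∧ Rzy)) — i.e. density.
F1: holds.
F2: fails — Rw1w0 but no z with Rw1z and Rzw0.
F3: holds.
F4: holds.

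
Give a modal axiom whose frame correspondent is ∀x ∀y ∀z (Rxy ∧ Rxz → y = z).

◇ψ → □ψ

This is partial functionality; the standard corresponding axiom is CD: ◇ψ → □ψ.
Suppose ◇ψ→□ψ is valid. Take Rxy, Rxz and set V(ψ)={y}. Then ◇ψ at x, so □ψ at x, so ψ at z, i.e. z=y.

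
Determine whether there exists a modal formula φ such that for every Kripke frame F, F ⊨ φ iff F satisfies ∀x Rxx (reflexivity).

Definable; □r → r defines it

This is a Sahlqvist condition; the T axiom □r → r defines it.
Suppose □r→r is valid. At any x set V(r)={w : Rxw}. Then □r holds at x, so r holds at x, i.e. Rxx.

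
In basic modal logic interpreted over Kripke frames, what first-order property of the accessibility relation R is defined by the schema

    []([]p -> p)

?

Suppose □(□p→p) is valid. Take Rxy and set V(p)={w : Ryw}. Then at y, □p holds; since □(□p→p) at x, □p→p at y, so p at y, i.e. Ryy.

Shift-reflexivity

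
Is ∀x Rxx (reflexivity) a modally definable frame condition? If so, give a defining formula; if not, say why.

Yes, by □r → r

The condition is reflexivity. A defining modal formula is □r → r.
Suppose □r→r is valid. At any x set V(r)={w : Rxw}. Then □r holds at x, so r holds at x, i.e. Rxx.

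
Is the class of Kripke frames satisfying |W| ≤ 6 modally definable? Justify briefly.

Any modally definable frame class is closed under disjoint unions.
Any modal formula valid on each of 7 disjoint one-world frames is valid on their disjoint union (validity is preserved under disjoint unions). Each one-world frame has |W|=1≤6, but the union has |W|=7.
So no modal formula (or set of formulas) defines exactly the |W|≤6 frames.

Not definable by any modal formula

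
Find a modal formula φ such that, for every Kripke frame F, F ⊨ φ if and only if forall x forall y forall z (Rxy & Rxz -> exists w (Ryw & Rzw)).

A defining formula is ◇□r → □◇r (the .2 axiom).
Suppose ◇□r→□◇r is valid. Take Rxy, Rxz and set V(r)={w : Ryw}. Then □r at y so ◇□r at x, so □◇r at x, so ◇r at z, giving w with Rzw and Ryw.

◇□r → □◇r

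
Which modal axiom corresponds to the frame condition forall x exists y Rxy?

The condition is seriality. The D schema □r → ◇r defines it.

□r → ◇r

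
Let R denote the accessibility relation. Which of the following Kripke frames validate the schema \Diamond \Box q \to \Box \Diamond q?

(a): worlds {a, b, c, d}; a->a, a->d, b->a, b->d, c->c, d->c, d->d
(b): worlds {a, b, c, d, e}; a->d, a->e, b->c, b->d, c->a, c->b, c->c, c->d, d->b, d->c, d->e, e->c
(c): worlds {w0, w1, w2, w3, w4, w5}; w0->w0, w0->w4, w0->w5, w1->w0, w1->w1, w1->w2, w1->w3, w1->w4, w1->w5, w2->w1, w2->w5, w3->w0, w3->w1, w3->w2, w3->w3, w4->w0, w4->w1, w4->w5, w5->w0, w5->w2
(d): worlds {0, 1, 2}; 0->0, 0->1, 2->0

This is the axiom for convergence; its first-order frame correspondent is \forall x \forall y \forall z (Rxy \wedge Rxz \to \exists w (Ryw \wedge Rzw)).
(a): satisfies the condition.
(b): satisfies the condition.
(c): fails — Rw1w5 and Rw1w2 but w5 and w2 have no common successor.
(d): fails — R00 and R01 but 0 and 1 have no common successor.

(a), (b)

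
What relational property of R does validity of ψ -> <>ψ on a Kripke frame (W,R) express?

This is frame-equivalent to □ψ → ψ (substitute ¬ψ for ψ and contrapose).
Suppose □ψ→ψ is valid. At any x set V(ψ)={w : Rxw}. Then □ψ holds at x, so ψ holds at x, i.e. Rxx.

reflexivity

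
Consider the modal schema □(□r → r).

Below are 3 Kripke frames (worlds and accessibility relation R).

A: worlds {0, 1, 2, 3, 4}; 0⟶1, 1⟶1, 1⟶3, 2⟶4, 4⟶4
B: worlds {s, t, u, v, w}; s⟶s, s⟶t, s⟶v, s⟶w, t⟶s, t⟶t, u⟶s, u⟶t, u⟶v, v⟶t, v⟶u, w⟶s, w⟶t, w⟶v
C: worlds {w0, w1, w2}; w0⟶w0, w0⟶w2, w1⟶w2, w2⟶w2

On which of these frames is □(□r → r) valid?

This is the axiom for shift-reflexivity; its first-order frame correspondent is ∀x ∀y (Rxy → Ryy).
A: fails — R13 but not R33.
B: fails — Ruv but not Rvv.
C: satisfies the condition.

C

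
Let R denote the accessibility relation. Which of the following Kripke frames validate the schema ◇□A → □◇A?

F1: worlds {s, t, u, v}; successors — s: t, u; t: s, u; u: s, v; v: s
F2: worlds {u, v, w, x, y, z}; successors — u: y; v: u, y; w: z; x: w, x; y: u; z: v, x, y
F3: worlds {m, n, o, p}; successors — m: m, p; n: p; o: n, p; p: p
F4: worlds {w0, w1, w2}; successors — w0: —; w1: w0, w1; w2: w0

F3

This is the axiom for convergence; its first-order frame correspondent is ∀x ∀y ∀z (Rxy ∧ Rxz → ∃w (Ryw ∧ Rzw)).
F1: fails — Rts and Rtu but s and u have no common successor.
F2: fails — Rvu and Rvy but u and y have no common successor.
F3: condition met.
F4: fails — Rw1w1 and Rw1w0 but w1 and w0 have no common successor.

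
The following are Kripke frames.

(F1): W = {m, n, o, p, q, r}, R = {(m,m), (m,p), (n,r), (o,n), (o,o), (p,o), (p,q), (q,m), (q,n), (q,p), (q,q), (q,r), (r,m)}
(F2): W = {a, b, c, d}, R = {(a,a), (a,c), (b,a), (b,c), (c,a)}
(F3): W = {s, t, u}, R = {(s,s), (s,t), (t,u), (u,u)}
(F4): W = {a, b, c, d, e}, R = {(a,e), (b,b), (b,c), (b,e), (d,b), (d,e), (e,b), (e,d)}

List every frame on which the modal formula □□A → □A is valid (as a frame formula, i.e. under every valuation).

(F2), (F3)

Frame correspondent (Sahlqvist): ∀x ∀y (Rxy → ∃z (Rxz ∧ Rzy)) — i.e. density.
(F1): fails — Rnr but no z with Rnz and Rzr.
(F2): holds.
(F3): holds.
(F4): fails — Rae but no z with Raz and Rze.
Valid on: (F2), (F3).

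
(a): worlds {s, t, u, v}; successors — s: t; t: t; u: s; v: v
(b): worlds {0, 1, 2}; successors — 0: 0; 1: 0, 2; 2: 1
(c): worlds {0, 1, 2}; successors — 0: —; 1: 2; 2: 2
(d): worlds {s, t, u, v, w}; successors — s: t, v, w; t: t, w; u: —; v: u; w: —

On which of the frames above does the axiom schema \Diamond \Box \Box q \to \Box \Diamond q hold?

This is the axiom for a generalized confluence (Geach) condition; its first-order frame correspondent is \forall x \forall y \forall z ((xRy \wedge xRz) \to \exists w (y R^2 w \wedge zRw)).
(a): holds.
(b): fails — 1R0, 1R2 but no w with 0R²w and 2Rw.
(c): holds.
(d): fails — sRt, sRv but no w* with tR²w* and vRw*.
Valid on: (a), (c).

(a), (c)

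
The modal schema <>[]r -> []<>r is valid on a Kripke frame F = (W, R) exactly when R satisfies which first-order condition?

This schema is the .2 axiom.
It corresponds to convergence: forall x forall y forall z (Rxy & Rxz -> exists w (Ryw & Rzw)).

convergence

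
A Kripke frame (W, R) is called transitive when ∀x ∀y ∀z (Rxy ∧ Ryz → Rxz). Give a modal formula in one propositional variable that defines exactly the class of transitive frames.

A defining formula is □ψ → □□ψ (the 4 axiom).
Suppose □ψ→□□ψ is valid. Take Rxy, Ryz and set V(ψ)={w : Rxw}. Then □ψ at x, so □□ψ at x, so □ψ at y, so ψ at z, i.e. Rxz.

□ψ → □□ψ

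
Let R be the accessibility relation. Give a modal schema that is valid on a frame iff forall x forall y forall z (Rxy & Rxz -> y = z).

A defining formula is ◇p → □p (the CD axiom).

◇p → □p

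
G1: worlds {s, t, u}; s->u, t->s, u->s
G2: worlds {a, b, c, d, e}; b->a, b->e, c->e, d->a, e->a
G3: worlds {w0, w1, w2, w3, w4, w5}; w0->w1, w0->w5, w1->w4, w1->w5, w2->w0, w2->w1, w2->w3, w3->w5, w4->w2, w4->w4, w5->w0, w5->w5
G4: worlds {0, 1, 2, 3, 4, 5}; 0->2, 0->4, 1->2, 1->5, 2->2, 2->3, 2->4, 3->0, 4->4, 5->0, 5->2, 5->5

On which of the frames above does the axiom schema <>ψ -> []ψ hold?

The schema corresponds to partial functionality: forall x forall y forall z (Rxy & Rxz -> y = z).
G1: satisfies the condition.
G2: fails — b sees both a and e.
G3: fails — w0 sees both w1 and w5.
G4: fails — 0 sees both 2 and 4.
Valid on: G1.

G1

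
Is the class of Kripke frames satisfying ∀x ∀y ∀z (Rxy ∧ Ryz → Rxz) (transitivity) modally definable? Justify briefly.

The condition is transitivity. A defining modal formula is □q → □□q.

Yes — defined by □q → □□q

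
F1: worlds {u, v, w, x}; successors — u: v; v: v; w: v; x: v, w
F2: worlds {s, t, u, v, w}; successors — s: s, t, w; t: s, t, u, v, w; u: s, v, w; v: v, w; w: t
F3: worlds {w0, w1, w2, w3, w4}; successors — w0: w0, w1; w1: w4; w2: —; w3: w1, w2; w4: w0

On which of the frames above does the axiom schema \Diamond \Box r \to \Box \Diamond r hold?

F1

This is the axiom for convergence; its first-order frame correspondent is \forall x \forall y \forall z (Rxy \wedge Rxz \to \exists w (Ryw \wedge Rzw)).
F1: ✓.
F2: fails — Rtv and Rtw but v and w have no common successor.
F3: fails — Rw0w1 and Rw0w0 but w1 and w0 have no common successor.
Valid on: F1.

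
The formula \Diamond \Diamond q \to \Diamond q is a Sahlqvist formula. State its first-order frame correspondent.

Replacing q by ¬q and contraposing gives the equivalent schema □q → □□q.
Suppose □q→□□q is valid. Take Rxy, Ryz and set V(q)={w : Rxw}. Then □q at x, so □□q at x, so □q at y, so q at z, i.e. Rxz.

transitivity: \forall x \forall y \forall z (Rxy \wedge Ryz \to Rxz)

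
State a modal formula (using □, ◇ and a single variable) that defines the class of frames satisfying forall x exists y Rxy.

□r → ◇r

A defining formula is □r → ◇r (the D axiom).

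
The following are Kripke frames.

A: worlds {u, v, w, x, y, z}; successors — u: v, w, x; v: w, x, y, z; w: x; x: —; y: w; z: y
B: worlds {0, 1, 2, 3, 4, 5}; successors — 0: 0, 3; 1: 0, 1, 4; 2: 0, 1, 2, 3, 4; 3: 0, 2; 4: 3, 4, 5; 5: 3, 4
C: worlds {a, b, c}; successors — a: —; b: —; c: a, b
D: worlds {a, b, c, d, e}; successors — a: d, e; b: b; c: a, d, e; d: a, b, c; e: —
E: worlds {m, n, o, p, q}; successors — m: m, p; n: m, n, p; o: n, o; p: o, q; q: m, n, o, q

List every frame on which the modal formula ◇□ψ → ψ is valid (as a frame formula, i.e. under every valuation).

Frame correspondent (Sahlqvist): ∀x ∀y (Rxy → Ryx) — i.e. symmetry.
A: fails — Ruv but not Rvu.
B: fails — R10 but not R01.
C: fails — Rca but not Rac.
D: fails — Rae but not Rea.
E: fails — Ron but not Rno.

none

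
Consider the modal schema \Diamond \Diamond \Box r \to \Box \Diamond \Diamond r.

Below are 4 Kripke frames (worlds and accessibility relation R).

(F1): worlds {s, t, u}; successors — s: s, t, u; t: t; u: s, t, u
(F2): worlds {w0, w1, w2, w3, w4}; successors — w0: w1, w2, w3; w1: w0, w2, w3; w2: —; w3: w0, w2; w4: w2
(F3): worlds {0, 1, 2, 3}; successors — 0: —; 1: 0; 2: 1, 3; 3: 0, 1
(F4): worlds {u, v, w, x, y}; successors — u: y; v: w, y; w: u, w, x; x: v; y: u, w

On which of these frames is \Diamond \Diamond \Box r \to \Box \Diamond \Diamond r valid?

This is the axiom for a generalized confluence (Geach) condition; its first-order frame correspondent is \forall x \forall y \forall z ((x R^2 y \wedge xRz) \to \exists w (yRw \wedge z R^2 w)).
(F1): holds.
(F2): fails — w0R²w0, w0Rw2 but no w with w0Rw and w2R²w.
(F3): fails — 2R²0, 2R1 but no w with 0Rw and 1R²w.
(F4): fails — vR²x, vRy but no t with xRt and yR²t.
Valid on: (F1).

(F1)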